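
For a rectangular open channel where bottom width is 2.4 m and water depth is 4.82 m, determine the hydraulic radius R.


For a rectangular section:
Flow area A = b * y = 2.4 * 4.82 = 11.57 m^2.
Wetted perimeter P = b + 2y = 2.4 + 2*4.82 = 12.04 m.
Hydraulic radius R = A/P = 11.57 / 12.04 = 0.9608 m.

0.9608


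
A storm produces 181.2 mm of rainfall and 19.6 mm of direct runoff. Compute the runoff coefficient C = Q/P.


The runoff coefficient C = runoff depth / rainfall depth.
C = 19.6 / 181.2
  = 0.1082.

0.1082


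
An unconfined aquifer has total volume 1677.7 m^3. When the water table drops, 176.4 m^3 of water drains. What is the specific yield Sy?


Specific yield Sy = Volume drained / Total volume.
Sy = 176.4 / 1677.7
   = 0.1051.

0.1051


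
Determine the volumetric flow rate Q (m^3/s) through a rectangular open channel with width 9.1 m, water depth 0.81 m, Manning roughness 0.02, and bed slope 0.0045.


For a rectangular channel, the cross-sectional area A = b * y = 9.1 * 0.81 = 7.37 m^2.
The wetted perimeter P = b + 2y = 9.1 + 2*0.81 = 10.72 m.
Hydraulic radius R = A/P = 7.37/10.72 = 0.6876 m.
Velocity V = (1/n)*R^(2/3)*S^(1/2) = (1/0.02)*0.6876^(2/3)*0.0045^(1/2) = 2.6129 m/s.
Discharge Q = A * V = 7.37 * 2.6129 = 19.26 m^3/s.

19.26


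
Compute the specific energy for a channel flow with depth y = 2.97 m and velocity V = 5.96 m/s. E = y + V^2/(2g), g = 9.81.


Specific energy E = y + V^2/(2g).
Velocity head = V^2/(2g) = 5.96^2 / (2*9.81) = 35.5216 / 19.62 = 1.8105 m.
E = 2.97 + 1.8105 = 4.7805 m.

4.7805


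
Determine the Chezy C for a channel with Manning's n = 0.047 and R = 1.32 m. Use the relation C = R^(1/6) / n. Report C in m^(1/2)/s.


The Chezy coefficient relates to Manning's n through C = R^(1/6) / n.
R^(1/6) = 1.32^(1/6) = 1.047359.
C = 1.047359 / 0.047 = 22.28 m^(1/2)/s.

22.28


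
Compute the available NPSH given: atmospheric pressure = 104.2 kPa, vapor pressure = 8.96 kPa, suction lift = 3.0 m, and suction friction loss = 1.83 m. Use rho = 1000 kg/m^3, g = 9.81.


NPSHa = p_atm/(rho*g) - z_s - hf_s - p_vap/(rho*g).
p_atm/(rho*g) = 104.2*1000 / (1000*9.81) = 10.622 m.
p_vap/(rho*g) = 8.96*1000 / (1000*9.81) = 0.913 m.
NPSHa = 10.622 - 3.0 - 1.83 - 0.913
      = 4.88 m.

4.88


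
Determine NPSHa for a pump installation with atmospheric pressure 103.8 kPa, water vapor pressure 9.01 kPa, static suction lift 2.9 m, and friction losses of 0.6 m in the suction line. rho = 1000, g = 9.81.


NPSHa = p_atm/(rho*g) - z_s - hf_s - p_vap/(rho*g).
p_atm/(rho*g) = 103.8*1000 / (1000*9.81) = 10.581 m.
p_vap/(rho*g) = 9.01*1000 / (1000*9.81) = 0.918 m.
NPSHa = 10.581 - 2.9 - 0.6 - 0.918
      = 6.16 m.

6.16


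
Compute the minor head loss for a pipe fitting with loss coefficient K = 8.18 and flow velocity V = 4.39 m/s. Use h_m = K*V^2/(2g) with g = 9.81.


Minor loss formula: h_m = K * V^2/(2g).
V^2 = 4.39^2 = 19.2721.
V^2/(2g) = 19.2721 / 19.62 = 0.9823 m.
h_m = 8.18 * 0.9823 = 8.035 m.

8.035


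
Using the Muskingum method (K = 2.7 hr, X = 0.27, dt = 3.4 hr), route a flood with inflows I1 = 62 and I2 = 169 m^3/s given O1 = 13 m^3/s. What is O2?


Muskingum coefficients:
denom = 2*K*(1-X) + dt = 2*2.7*(1-0.27) + 3.4 = 7.342.
C0 = (dt - 2*K*X)/denom = (3.4 - 2*2.7*0.27)/7.342 = 0.2645.
C1 = (dt + 2*K*X)/denom = (3.4 + 2*2.7*0.27)/7.342 = 0.6617.
C2 = (2*K*(1-X) - dt)/denom = 0.0738.
O2 = C0*I2 + C1*I1 + C2*O1
   = 0.2645*169 + 0.6617*62 + 0.0738*13
   = 86.68 m^3/s.

86.68


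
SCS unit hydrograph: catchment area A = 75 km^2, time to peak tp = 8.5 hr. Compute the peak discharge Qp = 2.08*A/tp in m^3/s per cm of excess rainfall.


SCS formula: Qp = 2.08 * A / tp.
Qp = 2.08 * 75 / 8.5
   = 156.0 / 8.5
   = 18.35 m^3/s per cm.

18.35


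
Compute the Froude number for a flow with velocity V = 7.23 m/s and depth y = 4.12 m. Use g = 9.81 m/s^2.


The Froude number is defined as Fr = V / sqrt(g*y).
g*y = 9.81 * 4.12 = 40.4172.
sqrt(g*y) = sqrt(40.4172) = 6.3575.
Fr = 7.23 / 6.3575 = 1.1372.

1.1372


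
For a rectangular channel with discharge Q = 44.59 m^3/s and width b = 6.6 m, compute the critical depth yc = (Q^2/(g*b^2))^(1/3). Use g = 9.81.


Using yc = (Q^2 / (g * b^2))^(1/3):
Q^2 = 44.59^2 = 1988.27.
g * b^2 = 9.81 * 6.6^2 = 9.81 * 43.56 = 427.32.
Q^2 / (g*b^2) = 1988.27 / 427.32 = 4.6529.
yc = 4.6529^(1/3) = 1.6694 m.

1.6694


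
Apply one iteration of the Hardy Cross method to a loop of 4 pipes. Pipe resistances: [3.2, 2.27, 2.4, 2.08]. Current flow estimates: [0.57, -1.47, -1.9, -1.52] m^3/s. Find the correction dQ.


Numerator terms (r*Q*|Q|): 3.2*0.57*|0.57| = 1.0397; 2.27*-1.47*|-1.47| = -4.9052; 2.4*-1.9*|-1.9| = -8.664; 2.08*-1.52*|-1.52| = -4.8056.
Sum of numerator = -17.3352.
Denominator terms (r*|Q|): 3.2*|0.57| = 1.824; 2.27*|-1.47| = 3.3369; 2.4*|-1.9| = 4.56; 2.08*|-1.52| = 3.1616.
2 * sum of denominator = 2 * 12.8825 = 25.765.
dQ = --17.3352 / 25.765 = 0.6728 m^3/s.

0.6728


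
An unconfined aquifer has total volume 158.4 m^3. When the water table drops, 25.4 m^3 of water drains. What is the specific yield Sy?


Specific yield Sy = Volume drained / Total volume.
Sy = 25.4 / 158.4
   = 0.1604.

0.1604


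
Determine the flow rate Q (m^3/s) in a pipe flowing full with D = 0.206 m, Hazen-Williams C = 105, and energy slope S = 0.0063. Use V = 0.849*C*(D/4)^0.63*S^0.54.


For a full circular pipe, R = D/4 = 0.206/4 = 0.0515 m.
V = 0.849 * 105 * 0.0515^0.63 * 0.0063^0.54
  = 0.849 * 105 * 0.154326 * 0.06481
  = 0.8916 m/s.
Pipe area A = pi*D^2/4 = pi*0.206^2/4 = 0.0333 m^2.
Q = A * V = 0.0333 * 0.8916 = 0.0297 m^3/s.

0.0297


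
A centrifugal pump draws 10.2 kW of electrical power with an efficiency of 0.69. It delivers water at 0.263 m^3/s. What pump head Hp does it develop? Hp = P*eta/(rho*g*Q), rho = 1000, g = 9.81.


Pump head formula: Hp = P * eta / (rho * g * Q).
Numerator: P * eta = 10.2 * 1000 * 0.69 = 7038.0 W.
Denominator: rho * g * Q = 1000 * 9.81 * 0.263 = 2580.03.
Hp = 7038.0 / 2580.03 = 2.73 m.

2.73


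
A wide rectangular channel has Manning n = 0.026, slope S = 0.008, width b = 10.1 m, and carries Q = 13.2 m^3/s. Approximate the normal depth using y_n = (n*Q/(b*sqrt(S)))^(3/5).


We use the wide-channel approximation y_n = (n*Q/(b*sqrt(S)))^(3/5).
sqrt(S) = sqrt(0.008) = 0.089443.
Numerator: n*Q = 0.026 * 13.2 = 0.3432.
Denominator: b*sqrt(S) = 10.1 * 0.089443 = 0.903374.
arg = 0.3799.
y_n = 0.3799^(3/5) = 0.5595 m.

0.5595


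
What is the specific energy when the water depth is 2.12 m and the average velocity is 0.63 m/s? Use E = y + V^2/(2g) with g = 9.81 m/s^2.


Specific energy E = y + V^2/(2g).
Velocity head = V^2/(2g) = 0.63^2 / (2*9.81) = 0.3969 / 19.62 = 0.0202 m.
E = 2.12 + 0.0202 = 2.1402 m.

2.1402


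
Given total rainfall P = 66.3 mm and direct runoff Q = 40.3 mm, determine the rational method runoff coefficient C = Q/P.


The runoff coefficient C = runoff depth / rainfall depth.
C = 40.3 / 66.3
  = 0.6078.

0.6078


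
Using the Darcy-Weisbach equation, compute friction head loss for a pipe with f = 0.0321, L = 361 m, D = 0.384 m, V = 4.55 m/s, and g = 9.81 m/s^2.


Darcy-Weisbach equation: h_f = f * (L/D) * V^2/(2g).
f * L/D = 0.0321 * 361/0.384 = 30.1773.
V^2/(2g) = 4.55^2 / (2*9.81) = 20.7025 / 19.62 = 1.0552 m.
h_f = 30.1773 * 1.0552 = 31.842 m.

31.842


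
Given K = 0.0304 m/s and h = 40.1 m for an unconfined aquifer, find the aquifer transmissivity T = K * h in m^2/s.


Transmissivity is defined as T = K * h.
T = 0.0304 * 40.1
  = 1.219 m^2/s.

1.219


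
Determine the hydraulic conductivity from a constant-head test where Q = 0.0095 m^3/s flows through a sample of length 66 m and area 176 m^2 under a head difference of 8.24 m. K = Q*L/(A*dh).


From K = Q*L / (A*dh):
Numerator: Q*L = 0.0095 * 66 = 0.627.
Denominator: A*dh = 176 * 8.24 = 1450.24.
K = 0.627 / 1450.24 = 0.000432 m/s.

0.000432


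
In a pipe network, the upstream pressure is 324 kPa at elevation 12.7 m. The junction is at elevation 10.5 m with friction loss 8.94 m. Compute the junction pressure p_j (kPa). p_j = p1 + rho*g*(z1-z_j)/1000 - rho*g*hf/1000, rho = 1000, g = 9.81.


Junction pressure: p_j = p1 + rho*g*(z1 - z_j)/1000 - rho*g*hf/1000.
Elevation term = 1000*9.81*(12.7 - 10.5)/1000 = 21.582 kPa.
Friction term = 1000*9.81*8.94/1000 = 87.701 kPa.
p_j = 324 + 21.582 - 87.701 = 257.88 kPa.

257.88


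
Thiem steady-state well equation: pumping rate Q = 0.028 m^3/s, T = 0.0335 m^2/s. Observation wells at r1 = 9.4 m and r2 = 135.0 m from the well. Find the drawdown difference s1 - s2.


Thiem equation: s1 - s2 = Q/(2*pi*T) * ln(r2/r1).
ln(r2/r1) = ln(135.0/9.4) = 2.6646.
Q/(2*pi*T) = 0.028 / (2*pi*0.0335) = 0.028 / 0.2105 = 0.133.
s1 - s2 = 0.133 * 2.6646 = 0.3545 m.

0.3545


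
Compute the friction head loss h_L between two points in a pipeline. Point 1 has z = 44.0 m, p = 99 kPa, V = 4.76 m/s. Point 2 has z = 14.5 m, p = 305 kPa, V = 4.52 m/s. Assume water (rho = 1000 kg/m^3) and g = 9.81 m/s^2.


Total head at each section: H = z + p/(rho*g) + V^2/(2g).
H1 = 44.0 + 99*1000/(1000*9.81) + 4.76^2/(2*9.81)
   = 44.0 + 10.092 + 1.1548
   = 55.247 m.
H2 = 14.5 + 305*1000/(1000*9.81) + 4.52^2/(2*9.81)
   = 14.5 + 31.091 + 1.0413
   = 46.632 m.
h_L = H1 - H2 = 55.247 - 46.632 = 8.615 m.

8.615


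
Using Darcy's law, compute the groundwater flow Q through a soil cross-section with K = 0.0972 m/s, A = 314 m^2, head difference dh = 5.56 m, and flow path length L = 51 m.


Darcy's law: Q = K * A * i, where i = dh/L.
Hydraulic gradient i = 5.56 / 51 = 0.10902.
Q = 0.0972 * 314 * 0.10902
  = 3.3274 m^3/s.

3.3274


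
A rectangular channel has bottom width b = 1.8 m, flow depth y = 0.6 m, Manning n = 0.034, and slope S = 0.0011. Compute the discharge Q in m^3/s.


For a rectangular channel, the cross-sectional area A = b * y = 1.8 * 0.6 = 1.08 m^2.
The wetted perimeter P = b + 2y = 1.8 + 2*0.6 = 3.0 m.
Hydraulic radius R = A/P = 1.08/3.0 = 0.36 m.
Velocity V = (1/n)*R^(2/3)*S^(1/2) = (1/0.034)*0.36^(2/3)*0.0011^(1/2) = 0.4936 m/s.
Discharge Q = A * V = 1.08 * 0.4936 = 0.533 m^3/s.

0.533


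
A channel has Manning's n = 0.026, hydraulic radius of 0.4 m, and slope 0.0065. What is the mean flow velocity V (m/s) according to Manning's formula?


Manning's equation gives V = (1/n) * R^(2/3) * S^(1/2).
First, compute R^(2/3) = 0.4^(2/3) = 0.5429.
Next, S^(1/2) = 0.0065^(1/2) = 0.080623.
Then 1/n = 1/0.026 = 38.46.
V = 38.46 * 0.5429 * 0.080623 = 1.6834 m/s.

1.6834


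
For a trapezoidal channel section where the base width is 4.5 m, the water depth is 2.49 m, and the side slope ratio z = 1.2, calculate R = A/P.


For a trapezoidal section with side slope z:
A = (b + z*y)*y = (4.5 + 1.2*2.49)*2.49 = 18.645 m^2.
P = b + 2*y*sqrt(1 + z^2) = 4.5 + 2*2.49*sqrt(1 + 1.2^2) = 12.279 m.
R = A/P = 18.645 / 12.279 = 1.5185 m.

1.5185


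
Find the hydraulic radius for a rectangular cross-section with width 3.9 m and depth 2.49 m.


For a rectangular section:
Flow area A = b * y = 3.9 * 2.49 = 9.71 m^2.
Wetted perimeter P = b + 2y = 3.9 + 2*2.49 = 8.88 m.
Hydraulic radius R = A/P = 9.71 / 8.88 = 1.0936 m.

1.0936


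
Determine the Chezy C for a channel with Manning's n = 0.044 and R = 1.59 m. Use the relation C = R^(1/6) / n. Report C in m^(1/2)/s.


The Chezy coefficient relates to Manning's n through C = R^(1/6) / n.
R^(1/6) = 1.59^(1/6) = 1.080354.
C = 1.080354 / 0.044 = 24.55 m^(1/2)/s.

24.55


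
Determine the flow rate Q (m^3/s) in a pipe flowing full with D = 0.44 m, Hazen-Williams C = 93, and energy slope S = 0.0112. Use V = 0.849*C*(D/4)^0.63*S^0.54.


For a full circular pipe, R = D/4 = 0.44/4 = 0.11 m.
V = 0.849 * 93 * 0.11^0.63 * 0.0112^0.54
  = 0.849 * 93 * 0.24893 * 0.088426
  = 1.738 m/s.
Pipe area A = pi*D^2/4 = pi*0.44^2/4 = 0.1521 m^2.
Q = A * V = 0.1521 * 1.738 = 0.2643 m^3/s.

0.2643


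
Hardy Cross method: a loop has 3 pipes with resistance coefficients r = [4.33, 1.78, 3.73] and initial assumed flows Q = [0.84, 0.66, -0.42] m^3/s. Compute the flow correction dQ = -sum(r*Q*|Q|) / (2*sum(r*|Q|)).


Numerator terms (r*Q*|Q|): 4.33*0.84*|0.84| = 3.0552; 1.78*0.66*|0.66| = 0.7754; 3.73*-0.42*|-0.42| = -0.658.
Sum of numerator = 3.1726.
Denominator terms (r*|Q|): 4.33*|0.84| = 3.6372; 1.78*|0.66| = 1.1748; 3.73*|-0.42| = 1.5666.
2 * sum of denominator = 2 * 6.3786 = 12.7572.
dQ = -3.1726 / 12.7572 = -0.2487 m^3/s.

-0.2487


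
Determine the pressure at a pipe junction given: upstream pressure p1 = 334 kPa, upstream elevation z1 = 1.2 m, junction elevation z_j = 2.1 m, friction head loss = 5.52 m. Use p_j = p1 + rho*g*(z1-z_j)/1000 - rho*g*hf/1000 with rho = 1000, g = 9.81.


Junction pressure: p_j = p1 + rho*g*(z1 - z_j)/1000 - rho*g*hf/1000.
Elevation term = 1000*9.81*(1.2 - 2.1)/1000 = -8.829 kPa.
Friction term = 1000*9.81*5.52/1000 = 54.151 kPa.
p_j = 334 + -8.829 - 54.151 = 271.02 kPa.

271.02


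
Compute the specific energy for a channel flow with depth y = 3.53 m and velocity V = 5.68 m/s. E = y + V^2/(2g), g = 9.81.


Specific energy E = y + V^2/(2g).
Velocity head = V^2/(2g) = 5.68^2 / (2*9.81) = 32.2624 / 19.62 = 1.6444 m.
E = 3.53 + 1.6444 = 5.1744 m.

5.1744


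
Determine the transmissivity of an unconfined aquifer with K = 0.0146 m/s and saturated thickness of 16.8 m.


Transmissivity is defined as T = K * h.
T = 0.0146 * 16.8
  = 0.2453 m^2/s.

0.2453


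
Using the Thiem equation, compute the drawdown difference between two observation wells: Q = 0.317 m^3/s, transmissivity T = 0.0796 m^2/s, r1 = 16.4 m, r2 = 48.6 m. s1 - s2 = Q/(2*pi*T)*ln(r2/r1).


Thiem equation: s1 - s2 = Q/(2*pi*T) * ln(r2/r1).
ln(r2/r1) = ln(48.6/16.4) = 1.0863.
Q/(2*pi*T) = 0.317 / (2*pi*0.0796) = 0.317 / 0.5001 = 0.6338.
s1 - s2 = 0.6338 * 1.0863 = 0.6885 m.

0.6885


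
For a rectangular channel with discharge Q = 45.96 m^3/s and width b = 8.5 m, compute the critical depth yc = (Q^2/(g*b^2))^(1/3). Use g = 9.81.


Using yc = (Q^2 / (g * b^2))^(1/3):
Q^2 = 45.96^2 = 2112.32.
g * b^2 = 9.81 * 8.5^2 = 9.81 * 72.25 = 708.77.
Q^2 / (g*b^2) = 2112.32 / 708.77 = 2.9803.
yc = 2.9803^(1/3) = 1.4391 m.

1.4391


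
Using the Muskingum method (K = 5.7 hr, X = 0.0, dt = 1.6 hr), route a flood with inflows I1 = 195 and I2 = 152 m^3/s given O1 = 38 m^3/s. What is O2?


Muskingum coefficients:
denom = 2*K*(1-X) + dt = 2*5.7*(1-0.0) + 1.6 = 13.0.
C0 = (dt - 2*K*X)/denom = (1.6 - 2*5.7*0.0)/13.0 = 0.1231.
C1 = (dt + 2*K*X)/denom = (1.6 + 2*5.7*0.0)/13.0 = 0.1231.
C2 = (2*K*(1-X) - dt)/denom = 0.7538.
O2 = C0*I2 + C1*I1 + C2*O1
   = 0.1231*152 + 0.1231*195 + 0.7538*38
   = 71.35 m^3/s.

71.35


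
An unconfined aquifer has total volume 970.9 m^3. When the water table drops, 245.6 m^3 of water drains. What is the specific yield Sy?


Specific yield Sy = Volume drained / Total volume.
Sy = 245.6 / 970.9
   = 0.253.

0.253


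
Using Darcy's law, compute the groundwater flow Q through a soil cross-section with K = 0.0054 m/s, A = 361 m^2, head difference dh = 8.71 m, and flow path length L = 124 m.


Darcy's law: Q = K * A * i, where i = dh/L.
Hydraulic gradient i = 8.71 / 124 = 0.070242.
Q = 0.0054 * 361 * 0.070242
  = 0.1369 m^3/s.

0.1369


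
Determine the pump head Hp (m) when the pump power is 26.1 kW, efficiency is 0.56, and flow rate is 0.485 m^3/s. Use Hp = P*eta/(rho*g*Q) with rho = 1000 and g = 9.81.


Pump head formula: Hp = P * eta / (rho * g * Q).
Numerator: P * eta = 26.1 * 1000 * 0.56 = 14616.0 W.
Denominator: rho * g * Q = 1000 * 9.81 * 0.485 = 4757.85.
Hp = 14616.0 / 4757.85 = 3.07 m.

3.07


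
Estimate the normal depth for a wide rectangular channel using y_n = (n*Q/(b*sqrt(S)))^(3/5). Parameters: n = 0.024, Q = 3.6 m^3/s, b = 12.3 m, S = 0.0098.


We use the wide-channel approximation y_n = (n*Q/(b*sqrt(S)))^(3/5).
sqrt(S) = sqrt(0.0098) = 0.098995.
Numerator: n*Q = 0.024 * 3.6 = 0.0864.
Denominator: b*sqrt(S) = 12.3 * 0.098995 = 1.217639.
arg = 0.071.
y_n = 0.071^(3/5) = 0.2045 m.

0.2045


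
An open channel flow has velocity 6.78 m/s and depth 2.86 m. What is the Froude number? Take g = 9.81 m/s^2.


The Froude number is defined as Fr = V / sqrt(g*y).
g*y = 9.81 * 2.86 = 28.0566.
sqrt(g*y) = sqrt(28.0566) = 5.2968.
Fr = 6.78 / 5.2968 = 1.28.

1.28


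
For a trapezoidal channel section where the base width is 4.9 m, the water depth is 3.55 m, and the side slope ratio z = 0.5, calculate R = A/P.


For a trapezoidal section with side slope z:
A = (b + z*y)*y = (4.9 + 0.5*3.55)*3.55 = 23.696 m^2.
P = b + 2*y*sqrt(1 + z^2) = 4.9 + 2*3.55*sqrt(1 + 0.5^2) = 12.838 m.
R = A/P = 23.696 / 12.838 = 1.8458 m.

1.8458


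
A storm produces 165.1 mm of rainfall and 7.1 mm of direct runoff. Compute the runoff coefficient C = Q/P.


The runoff coefficient C = runoff depth / rainfall depth.
C = 7.1 / 165.1
  = 0.043.

0.043


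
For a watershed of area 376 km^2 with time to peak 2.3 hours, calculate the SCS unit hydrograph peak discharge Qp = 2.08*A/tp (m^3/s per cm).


SCS formula: Qp = 2.08 * A / tp.
Qp = 2.08 * 376 / 2.3
   = 782.08 / 2.3
   = 340.03 m^3/s per cm.

340.03


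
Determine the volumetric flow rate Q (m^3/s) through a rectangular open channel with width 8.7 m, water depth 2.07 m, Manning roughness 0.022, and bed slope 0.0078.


For a rectangular channel, the cross-sectional area A = b * y = 8.7 * 2.07 = 18.01 m^2.
The wetted perimeter P = b + 2y = 8.7 + 2*2.07 = 12.84 m.
Hydraulic radius R = A/P = 18.01/12.84 = 1.4026 m.
Velocity V = (1/n)*R^(2/3)*S^(1/2) = (1/0.022)*1.4026^(2/3)*0.0078^(1/2) = 5.0301 m/s.
Discharge Q = A * V = 18.01 * 5.0301 = 90.587 m^3/s.

90.587


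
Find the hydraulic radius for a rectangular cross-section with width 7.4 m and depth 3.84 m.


For a rectangular section:
Flow area A = b * y = 7.4 * 3.84 = 28.42 m^2.
Wetted perimeter P = b + 2y = 7.4 + 2*3.84 = 15.08 m.
Hydraulic radius R = A/P = 28.42 / 15.08 = 1.8844 m.

1.8844


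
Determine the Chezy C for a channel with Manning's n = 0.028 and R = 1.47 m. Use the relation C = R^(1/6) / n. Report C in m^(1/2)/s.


The Chezy coefficient relates to Manning's n through C = R^(1/6) / n.
R^(1/6) = 1.47^(1/6) = 1.066317.
C = 1.066317 / 0.028 = 38.08 m^(1/2)/s.

38.08


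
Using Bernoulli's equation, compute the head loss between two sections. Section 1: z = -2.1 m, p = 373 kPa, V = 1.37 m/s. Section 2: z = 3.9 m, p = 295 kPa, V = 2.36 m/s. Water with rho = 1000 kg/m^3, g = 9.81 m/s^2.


Total head at each section: H = z + p/(rho*g) + V^2/(2g).
H1 = -2.1 + 373*1000/(1000*9.81) + 1.37^2/(2*9.81)
   = -2.1 + 38.022 + 0.0957
   = 36.018 m.
H2 = 3.9 + 295*1000/(1000*9.81) + 2.36^2/(2*9.81)
   = 3.9 + 30.071 + 0.2839
   = 34.255 m.
h_L = H1 - H2 = 36.018 - 34.255 = 1.763 m.

1.763


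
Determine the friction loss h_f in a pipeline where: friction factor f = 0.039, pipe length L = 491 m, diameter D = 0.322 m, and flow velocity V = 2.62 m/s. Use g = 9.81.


Darcy-Weisbach equation: h_f = f * (L/D) * V^2/(2g).
f * L/D = 0.039 * 491/0.322 = 59.4689.
V^2/(2g) = 2.62^2 / (2*9.81) = 6.8644 / 19.62 = 0.3499 m.
h_f = 59.4689 * 0.3499 = 20.806 m.

20.806


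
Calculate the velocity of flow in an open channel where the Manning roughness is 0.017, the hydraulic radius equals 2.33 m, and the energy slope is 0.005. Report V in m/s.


Manning's equation gives V = (1/n) * R^(2/3) * S^(1/2).
First, compute R^(2/3) = 2.33^(2/3) = 1.7575.
Next, S^(1/2) = 0.005^(1/2) = 0.070711.
Then 1/n = 1/0.017 = 58.82.
V = 58.82 * 1.7575 * 0.070711 = 7.3104 m/s.

7.3104


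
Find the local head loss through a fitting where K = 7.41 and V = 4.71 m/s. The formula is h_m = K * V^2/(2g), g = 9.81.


Minor loss formula: h_m = K * V^2/(2g).
V^2 = 4.71^2 = 22.1841.
V^2/(2g) = 22.1841 / 19.62 = 1.1307 m.
h_m = 7.41 * 1.1307 = 8.3784 m.

8.3784


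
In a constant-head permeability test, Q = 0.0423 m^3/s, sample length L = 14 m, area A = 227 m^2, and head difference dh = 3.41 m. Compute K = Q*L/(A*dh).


From K = Q*L / (A*dh):
Numerator: Q*L = 0.0423 * 14 = 0.5922.
Denominator: A*dh = 227 * 3.41 = 774.07.
K = 0.5922 / 774.07 = 0.000765 m/s.

0.000765


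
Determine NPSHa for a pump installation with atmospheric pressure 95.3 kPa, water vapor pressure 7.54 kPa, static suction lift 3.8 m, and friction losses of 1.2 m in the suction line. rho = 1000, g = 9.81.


NPSHa = p_atm/(rho*g) - z_s - hf_s - p_vap/(rho*g).
p_atm/(rho*g) = 95.3*1000 / (1000*9.81) = 9.715 m.
p_vap/(rho*g) = 7.54*1000 / (1000*9.81) = 0.769 m.
NPSHa = 9.715 - 3.8 - 1.2 - 0.769
      = 3.95 m.

3.95


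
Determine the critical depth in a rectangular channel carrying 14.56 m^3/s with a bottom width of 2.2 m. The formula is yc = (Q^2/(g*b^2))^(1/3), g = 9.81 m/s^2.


Using yc = (Q^2 / (g * b^2))^(1/3):
Q^2 = 14.56^2 = 211.99.
g * b^2 = 9.81 * 2.2^2 = 9.81 * 4.84 = 47.48.
Q^2 / (g*b^2) = 211.99 / 47.48 = 4.4648.
yc = 4.4648^(1/3) = 1.6467 m.

1.6467


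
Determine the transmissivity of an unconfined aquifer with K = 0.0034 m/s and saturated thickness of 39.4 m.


Transmissivity is defined as T = K * h.
T = 0.0034 * 39.4
  = 0.134 m^2/s.

0.134


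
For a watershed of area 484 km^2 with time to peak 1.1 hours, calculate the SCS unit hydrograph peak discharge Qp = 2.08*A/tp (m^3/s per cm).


SCS formula: Qp = 2.08 * A / tp.
Qp = 2.08 * 484 / 1.1
   = 1006.72 / 1.1
   = 915.2 m^3/s per cm.

915.2


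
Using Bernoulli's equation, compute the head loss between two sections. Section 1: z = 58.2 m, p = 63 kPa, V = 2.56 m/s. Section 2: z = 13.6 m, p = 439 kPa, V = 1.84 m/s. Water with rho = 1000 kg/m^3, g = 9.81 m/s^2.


Total head at each section: H = z + p/(rho*g) + V^2/(2g).
H1 = 58.2 + 63*1000/(1000*9.81) + 2.56^2/(2*9.81)
   = 58.2 + 6.422 + 0.334
   = 64.956 m.
H2 = 13.6 + 439*1000/(1000*9.81) + 1.84^2/(2*9.81)
   = 13.6 + 44.75 + 0.1726
   = 58.523 m.
h_L = H1 - H2 = 64.956 - 58.523 = 6.433 m.

6.433


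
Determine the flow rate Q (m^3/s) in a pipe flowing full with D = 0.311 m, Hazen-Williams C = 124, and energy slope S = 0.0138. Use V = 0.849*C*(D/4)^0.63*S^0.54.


For a full circular pipe, R = D/4 = 0.311/4 = 0.0777 m.
V = 0.849 * 124 * 0.0777^0.63 * 0.0138^0.54
  = 0.849 * 124 * 0.200051 * 0.098977
  = 2.0845 m/s.
Pipe area A = pi*D^2/4 = pi*0.311^2/4 = 0.076 m^2.
Q = A * V = 0.076 * 2.0845 = 0.1583 m^3/s.

0.1583


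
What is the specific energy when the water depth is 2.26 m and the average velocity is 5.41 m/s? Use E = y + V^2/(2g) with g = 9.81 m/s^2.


Specific energy E = y + V^2/(2g).
Velocity head = V^2/(2g) = 5.41^2 / (2*9.81) = 29.2681 / 19.62 = 1.4917 m.
E = 2.26 + 1.4917 = 3.7517 m.

3.7517


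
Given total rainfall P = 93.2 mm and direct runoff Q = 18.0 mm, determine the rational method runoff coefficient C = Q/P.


The runoff coefficient C = runoff depth / rainfall depth.
C = 18.0 / 93.2
  = 0.1931.

0.1931


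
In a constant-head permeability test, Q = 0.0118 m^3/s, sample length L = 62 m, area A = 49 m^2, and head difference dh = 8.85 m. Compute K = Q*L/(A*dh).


From K = Q*L / (A*dh):
Numerator: Q*L = 0.0118 * 62 = 0.7316.
Denominator: A*dh = 49 * 8.85 = 433.65.
K = 0.7316 / 433.65 = 0.001687 m/s.

0.001687


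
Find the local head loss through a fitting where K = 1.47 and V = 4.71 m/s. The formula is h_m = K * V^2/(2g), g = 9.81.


Minor loss formula: h_m = K * V^2/(2g).
V^2 = 4.71^2 = 22.1841.
V^2/(2g) = 22.1841 / 19.62 = 1.1307 m.
h_m = 1.47 * 1.1307 = 1.6621 m.

1.6621


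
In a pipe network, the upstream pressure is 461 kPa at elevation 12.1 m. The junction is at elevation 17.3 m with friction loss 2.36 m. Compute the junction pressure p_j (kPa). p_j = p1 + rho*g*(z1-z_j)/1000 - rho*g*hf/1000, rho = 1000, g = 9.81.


Junction pressure: p_j = p1 + rho*g*(z1 - z_j)/1000 - rho*g*hf/1000.
Elevation term = 1000*9.81*(12.1 - 17.3)/1000 = -51.012 kPa.
Friction term = 1000*9.81*2.36/1000 = 23.152 kPa.
p_j = 461 + -51.012 - 23.152 = 386.84 kPa.

386.84


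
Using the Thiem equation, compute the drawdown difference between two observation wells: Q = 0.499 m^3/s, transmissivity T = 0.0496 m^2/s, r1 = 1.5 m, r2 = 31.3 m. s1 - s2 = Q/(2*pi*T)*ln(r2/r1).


Thiem equation: s1 - s2 = Q/(2*pi*T) * ln(r2/r1).
ln(r2/r1) = ln(31.3/1.5) = 3.0382.
Q/(2*pi*T) = 0.499 / (2*pi*0.0496) = 0.499 / 0.3116 = 1.6012.
s1 - s2 = 1.6012 * 3.0382 = 4.8646 m.

4.8646


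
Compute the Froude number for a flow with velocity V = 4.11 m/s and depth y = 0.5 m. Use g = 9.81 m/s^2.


The Froude number is defined as Fr = V / sqrt(g*y).
g*y = 9.81 * 0.5 = 4.905.
sqrt(g*y) = sqrt(4.905) = 2.2147.
Fr = 4.11 / 2.2147 = 1.8558.

1.8558


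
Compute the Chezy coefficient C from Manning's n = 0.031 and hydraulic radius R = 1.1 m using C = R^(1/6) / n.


The Chezy coefficient relates to Manning's n through C = R^(1/6) / n.
R^(1/6) = 1.1^(1/6) = 1.016012.
C = 1.016012 / 0.031 = 32.77 m^(1/2)/s.

32.77


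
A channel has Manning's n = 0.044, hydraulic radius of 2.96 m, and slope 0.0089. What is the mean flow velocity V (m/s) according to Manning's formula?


Manning's equation gives V = (1/n) * R^(2/3) * S^(1/2).
First, compute R^(2/3) = 2.96^(2/3) = 2.0616.
Next, S^(1/2) = 0.0089^(1/2) = 0.09434.
Then 1/n = 1/0.044 = 22.73.
V = 22.73 * 2.0616 * 0.09434 = 4.4201 m/s.

4.4201


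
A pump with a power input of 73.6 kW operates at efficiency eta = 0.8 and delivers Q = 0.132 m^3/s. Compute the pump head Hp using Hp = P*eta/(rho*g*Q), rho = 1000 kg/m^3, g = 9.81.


Pump head formula: Hp = P * eta / (rho * g * Q).
Numerator: P * eta = 73.6 * 1000 * 0.8 = 58880.0 W.
Denominator: rho * g * Q = 1000 * 9.81 * 0.132 = 1294.92.
Hp = 58880.0 / 1294.92 = 45.47 m.

45.47


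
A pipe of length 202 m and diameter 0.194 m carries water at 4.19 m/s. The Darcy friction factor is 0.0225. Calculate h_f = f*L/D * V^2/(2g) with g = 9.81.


Darcy-Weisbach equation: h_f = f * (L/D) * V^2/(2g).
f * L/D = 0.0225 * 202/0.194 = 23.4278.
V^2/(2g) = 4.19^2 / (2*9.81) = 17.5561 / 19.62 = 0.8948 m.
h_f = 23.4278 * 0.8948 = 20.963 m.

20.963


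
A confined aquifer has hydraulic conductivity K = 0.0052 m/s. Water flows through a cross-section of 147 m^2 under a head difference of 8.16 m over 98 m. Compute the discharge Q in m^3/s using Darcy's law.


Darcy's law: Q = K * A * i, where i = dh/L.
Hydraulic gradient i = 8.16 / 98 = 0.083265.
Q = 0.0052 * 147 * 0.083265
  = 0.0636 m^3/s.

0.0636


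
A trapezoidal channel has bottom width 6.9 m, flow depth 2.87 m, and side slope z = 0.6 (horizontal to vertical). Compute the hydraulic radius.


For a trapezoidal section with side slope z:
A = (b + z*y)*y = (6.9 + 0.6*2.87)*2.87 = 24.745 m^2.
P = b + 2*y*sqrt(1 + z^2) = 6.9 + 2*2.87*sqrt(1 + 0.6^2) = 13.594 m.
R = A/P = 24.745 / 13.594 = 1.8203 m.

1.8203


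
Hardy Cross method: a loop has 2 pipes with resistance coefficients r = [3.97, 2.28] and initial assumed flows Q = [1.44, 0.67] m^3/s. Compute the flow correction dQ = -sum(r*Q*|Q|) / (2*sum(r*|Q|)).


Numerator terms (r*Q*|Q|): 3.97*1.44*|1.44| = 8.2322; 2.28*0.67*|0.67| = 1.0235.
Sum of numerator = 9.2557.
Denominator terms (r*|Q|): 3.97*|1.44| = 5.7168; 2.28*|0.67| = 1.5276.
2 * sum of denominator = 2 * 7.2444 = 14.4888.
dQ = -9.2557 / 14.4888 = -0.6388 m^3/s.

-0.6388


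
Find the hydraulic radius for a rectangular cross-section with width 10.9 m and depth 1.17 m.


For a rectangular section:
Flow area A = b * y = 10.9 * 1.17 = 12.75 m^2.
Wetted perimeter P = b + 2y = 10.9 + 2*1.17 = 13.24 m.
Hydraulic radius R = A/P = 12.75 / 13.24 = 0.9632 m.

0.9632


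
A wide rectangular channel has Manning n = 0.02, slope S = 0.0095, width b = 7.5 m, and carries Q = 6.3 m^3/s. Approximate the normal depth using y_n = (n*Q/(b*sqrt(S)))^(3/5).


We use the wide-channel approximation y_n = (n*Q/(b*sqrt(S)))^(3/5).
sqrt(S) = sqrt(0.0095) = 0.097468.
Numerator: n*Q = 0.02 * 6.3 = 0.126.
Denominator: b*sqrt(S) = 7.5 * 0.097468 = 0.73101.
arg = 0.1724.
y_n = 0.1724^(3/5) = 0.3482 m.

0.3482


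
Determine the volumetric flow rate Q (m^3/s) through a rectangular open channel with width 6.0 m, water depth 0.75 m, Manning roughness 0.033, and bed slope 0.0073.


For a rectangular channel, the cross-sectional area A = b * y = 6.0 * 0.75 = 4.5 m^2.
The wetted perimeter P = b + 2y = 6.0 + 2*0.75 = 7.5 m.
Hydraulic radius R = A/P = 4.5/7.5 = 0.6 m.
Velocity V = (1/n)*R^(2/3)*S^(1/2) = (1/0.033)*0.6^(2/3)*0.0073^(1/2) = 1.8418 m/s.
Discharge Q = A * V = 4.5 * 1.8418 = 8.288 m^3/s.

8.288


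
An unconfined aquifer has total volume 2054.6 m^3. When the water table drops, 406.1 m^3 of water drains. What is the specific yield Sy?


Specific yield Sy = Volume drained / Total volume.
Sy = 406.1 / 2054.6
   = 0.1977.

0.1977


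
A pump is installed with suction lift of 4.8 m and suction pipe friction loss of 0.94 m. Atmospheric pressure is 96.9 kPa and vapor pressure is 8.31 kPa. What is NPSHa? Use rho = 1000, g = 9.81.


NPSHa = p_atm/(rho*g) - z_s - hf_s - p_vap/(rho*g).
p_atm/(rho*g) = 96.9*1000 / (1000*9.81) = 9.878 m.
p_vap/(rho*g) = 8.31*1000 / (1000*9.81) = 0.847 m.
NPSHa = 9.878 - 4.8 - 0.94 - 0.847
      = 3.29 m.

3.29


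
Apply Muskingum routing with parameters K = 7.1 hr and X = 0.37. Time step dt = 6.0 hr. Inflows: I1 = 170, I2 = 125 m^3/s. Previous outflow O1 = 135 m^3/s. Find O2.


Muskingum coefficients:
denom = 2*K*(1-X) + dt = 2*7.1*(1-0.37) + 6.0 = 14.946.
C0 = (dt - 2*K*X)/denom = (6.0 - 2*7.1*0.37)/14.946 = 0.0499.
C1 = (dt + 2*K*X)/denom = (6.0 + 2*7.1*0.37)/14.946 = 0.753.
C2 = (2*K*(1-X) - dt)/denom = 0.1971.
O2 = C0*I2 + C1*I1 + C2*O1
   = 0.0499*125 + 0.753*170 + 0.1971*135
   = 160.86 m^3/s.

160.86


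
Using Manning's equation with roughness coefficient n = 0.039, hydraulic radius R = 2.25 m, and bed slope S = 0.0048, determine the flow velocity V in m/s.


Manning's equation gives V = (1/n) * R^(2/3) * S^(1/2).
First, compute R^(2/3) = 2.25^(2/3) = 1.7171.
Next, S^(1/2) = 0.0048^(1/2) = 0.069282.
Then 1/n = 1/0.039 = 25.64.
V = 25.64 * 1.7171 * 0.069282 = 3.0503 m/s.

3.0503


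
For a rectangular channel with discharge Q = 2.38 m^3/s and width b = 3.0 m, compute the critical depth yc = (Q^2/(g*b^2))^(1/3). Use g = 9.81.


Using yc = (Q^2 / (g * b^2))^(1/3):
Q^2 = 2.38^2 = 5.66.
g * b^2 = 9.81 * 3.0^2 = 9.81 * 9.0 = 88.29.
Q^2 / (g*b^2) = 5.66 / 88.29 = 0.0641.
yc = 0.0641^(1/3) = 0.4003 m.

0.4003


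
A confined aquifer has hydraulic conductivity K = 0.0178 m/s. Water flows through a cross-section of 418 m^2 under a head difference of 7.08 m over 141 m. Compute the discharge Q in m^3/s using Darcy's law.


Darcy's law: Q = K * A * i, where i = dh/L.
Hydraulic gradient i = 7.08 / 141 = 0.050213.
Q = 0.0178 * 418 * 0.050213
  = 0.3736 m^3/s.

0.3736


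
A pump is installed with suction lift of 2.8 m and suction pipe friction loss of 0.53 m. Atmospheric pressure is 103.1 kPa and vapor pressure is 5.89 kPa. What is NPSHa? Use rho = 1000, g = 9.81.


NPSHa = p_atm/(rho*g) - z_s - hf_s - p_vap/(rho*g).
p_atm/(rho*g) = 103.1*1000 / (1000*9.81) = 10.51 m.
p_vap/(rho*g) = 5.89*1000 / (1000*9.81) = 0.6 m.
NPSHa = 10.51 - 2.8 - 0.53 - 0.6
      = 6.58 m.

6.58


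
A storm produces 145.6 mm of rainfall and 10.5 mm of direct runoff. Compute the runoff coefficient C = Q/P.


The runoff coefficient C = runoff depth / rainfall depth.
C = 10.5 / 145.6
  = 0.0721.

0.0721


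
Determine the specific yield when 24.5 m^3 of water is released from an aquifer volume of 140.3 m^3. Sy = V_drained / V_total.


Specific yield Sy = Volume drained / Total volume.
Sy = 24.5 / 140.3
   = 0.1746.

0.1746


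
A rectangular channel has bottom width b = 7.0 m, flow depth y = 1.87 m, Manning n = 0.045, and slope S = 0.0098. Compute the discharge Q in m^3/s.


For a rectangular channel, the cross-sectional area A = b * y = 7.0 * 1.87 = 13.09 m^2.
The wetted perimeter P = b + 2y = 7.0 + 2*1.87 = 10.74 m.
Hydraulic radius R = A/P = 13.09/10.74 = 1.2188 m.
Velocity V = (1/n)*R^(2/3)*S^(1/2) = (1/0.045)*1.2188^(2/3)*0.0098^(1/2) = 2.5101 m/s.
Discharge Q = A * V = 13.09 * 2.5101 = 32.857 m^3/s.

32.857


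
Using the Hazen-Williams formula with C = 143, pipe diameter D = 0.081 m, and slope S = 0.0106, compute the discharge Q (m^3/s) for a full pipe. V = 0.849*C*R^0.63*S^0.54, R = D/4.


For a full circular pipe, R = D/4 = 0.081/4 = 0.0203 m.
V = 0.849 * 143 * 0.0203^0.63 * 0.0106^0.54
  = 0.849 * 143 * 0.085713 * 0.085835
  = 0.8932 m/s.
Pipe area A = pi*D^2/4 = pi*0.081^2/4 = 0.0052 m^2.
Q = A * V = 0.0052 * 0.8932 = 0.0046 m^3/s.

0.0046


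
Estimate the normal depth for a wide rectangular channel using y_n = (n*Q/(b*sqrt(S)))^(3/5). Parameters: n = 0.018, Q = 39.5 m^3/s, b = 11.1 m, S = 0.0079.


We use the wide-channel approximation y_n = (n*Q/(b*sqrt(S)))^(3/5).
sqrt(S) = sqrt(0.0079) = 0.088882.
Numerator: n*Q = 0.018 * 39.5 = 0.711.
Denominator: b*sqrt(S) = 11.1 * 0.088882 = 0.98659.
arg = 0.7207.
y_n = 0.7207^(3/5) = 0.8216 m.

0.8216


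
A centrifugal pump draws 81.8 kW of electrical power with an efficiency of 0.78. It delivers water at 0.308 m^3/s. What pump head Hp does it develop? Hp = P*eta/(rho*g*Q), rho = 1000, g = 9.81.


Pump head formula: Hp = P * eta / (rho * g * Q).
Numerator: P * eta = 81.8 * 1000 * 0.78 = 63804.0 W.
Denominator: rho * g * Q = 1000 * 9.81 * 0.308 = 3021.48.
Hp = 63804.0 / 3021.48 = 21.12 m.

21.12


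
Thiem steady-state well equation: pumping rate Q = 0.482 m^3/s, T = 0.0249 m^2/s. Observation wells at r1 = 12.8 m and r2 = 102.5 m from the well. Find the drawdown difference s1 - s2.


Thiem equation: s1 - s2 = Q/(2*pi*T) * ln(r2/r1).
ln(r2/r1) = ln(102.5/12.8) = 2.0804.
Q/(2*pi*T) = 0.482 / (2*pi*0.0249) = 0.482 / 0.1565 = 3.0808.
s1 - s2 = 3.0808 * 2.0804 = 6.4094 m.

6.4094


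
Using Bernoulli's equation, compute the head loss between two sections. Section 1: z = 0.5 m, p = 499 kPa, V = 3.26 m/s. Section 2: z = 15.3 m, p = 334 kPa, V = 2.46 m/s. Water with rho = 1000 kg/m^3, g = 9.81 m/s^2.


Total head at each section: H = z + p/(rho*g) + V^2/(2g).
H1 = 0.5 + 499*1000/(1000*9.81) + 3.26^2/(2*9.81)
   = 0.5 + 50.866 + 0.5417
   = 51.908 m.
H2 = 15.3 + 334*1000/(1000*9.81) + 2.46^2/(2*9.81)
   = 15.3 + 34.047 + 0.3084
   = 49.655 m.
h_L = H1 - H2 = 51.908 - 49.655 = 2.253 m.

2.253


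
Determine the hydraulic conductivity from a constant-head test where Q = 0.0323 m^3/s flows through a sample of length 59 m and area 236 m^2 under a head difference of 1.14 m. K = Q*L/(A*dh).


From K = Q*L / (A*dh):
Numerator: Q*L = 0.0323 * 59 = 1.9057.
Denominator: A*dh = 236 * 1.14 = 269.04.
K = 1.9057 / 269.04 = 0.007083 m/s.

0.007083


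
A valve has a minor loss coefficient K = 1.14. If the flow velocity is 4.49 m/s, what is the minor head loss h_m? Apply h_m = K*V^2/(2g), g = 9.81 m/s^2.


Minor loss formula: h_m = K * V^2/(2g).
V^2 = 4.49^2 = 20.1601.
V^2/(2g) = 20.1601 / 19.62 = 1.0275 m.
h_m = 1.14 * 1.0275 = 1.1714 m.

1.1714


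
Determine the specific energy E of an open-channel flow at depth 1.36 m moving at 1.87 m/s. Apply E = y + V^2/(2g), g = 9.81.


Specific energy E = y + V^2/(2g).
Velocity head = V^2/(2g) = 1.87^2 / (2*9.81) = 3.4969 / 19.62 = 0.1782 m.
E = 1.36 + 0.1782 = 1.5382 m.

1.5382


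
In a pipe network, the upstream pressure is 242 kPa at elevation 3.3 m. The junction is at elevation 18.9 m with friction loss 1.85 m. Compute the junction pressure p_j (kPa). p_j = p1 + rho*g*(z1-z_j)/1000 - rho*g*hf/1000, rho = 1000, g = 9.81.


Junction pressure: p_j = p1 + rho*g*(z1 - z_j)/1000 - rho*g*hf/1000.
Elevation term = 1000*9.81*(3.3 - 18.9)/1000 = -153.036 kPa.
Friction term = 1000*9.81*1.85/1000 = 18.148 kPa.
p_j = 242 + -153.036 - 18.148 = 70.82 kPa.

70.82


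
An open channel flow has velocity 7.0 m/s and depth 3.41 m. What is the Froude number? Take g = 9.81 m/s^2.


The Froude number is defined as Fr = V / sqrt(g*y).
g*y = 9.81 * 3.41 = 33.4521.
sqrt(g*y) = sqrt(33.4521) = 5.7838.
Fr = 7.0 / 5.7838 = 1.2103.

1.2103


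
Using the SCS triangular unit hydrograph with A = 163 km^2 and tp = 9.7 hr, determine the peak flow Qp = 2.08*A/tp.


SCS formula: Qp = 2.08 * A / tp.
Qp = 2.08 * 163 / 9.7
   = 339.04 / 9.7
   = 34.95 m^3/s per cm.

34.95


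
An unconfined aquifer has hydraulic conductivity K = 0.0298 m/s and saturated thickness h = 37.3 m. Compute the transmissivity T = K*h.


Transmissivity is defined as T = K * h.
T = 0.0298 * 37.3
  = 1.1115 m^2/s.

1.1115


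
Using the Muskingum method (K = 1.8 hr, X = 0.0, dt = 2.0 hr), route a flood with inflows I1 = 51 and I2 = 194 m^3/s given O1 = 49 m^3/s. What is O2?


Muskingum coefficients:
denom = 2*K*(1-X) + dt = 2*1.8*(1-0.0) + 2.0 = 5.6.
C0 = (dt - 2*K*X)/denom = (2.0 - 2*1.8*0.0)/5.6 = 0.3571.
C1 = (dt + 2*K*X)/denom = (2.0 + 2*1.8*0.0)/5.6 = 0.3571.
C2 = (2*K*(1-X) - dt)/denom = 0.2857.
O2 = C0*I2 + C1*I1 + C2*O1
   = 0.3571*194 + 0.3571*51 + 0.2857*49
   = 101.5 m^3/s.

101.5


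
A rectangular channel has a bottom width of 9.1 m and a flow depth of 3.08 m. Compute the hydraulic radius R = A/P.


For a rectangular section:
Flow area A = b * y = 9.1 * 3.08 = 28.03 m^2.
Wetted perimeter P = b + 2y = 9.1 + 2*3.08 = 15.26 m.
Hydraulic radius R = A/P = 28.03 / 15.26 = 1.8367 m.

1.8367


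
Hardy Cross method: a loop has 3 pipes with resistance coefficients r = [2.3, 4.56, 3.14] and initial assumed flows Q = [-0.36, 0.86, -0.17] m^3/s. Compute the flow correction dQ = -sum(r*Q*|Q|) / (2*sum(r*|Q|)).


Numerator terms (r*Q*|Q|): 2.3*-0.36*|-0.36| = -0.2981; 4.56*0.86*|0.86| = 3.3726; 3.14*-0.17*|-0.17| = -0.0907.
Sum of numerator = 2.9837.
Denominator terms (r*|Q|): 2.3*|-0.36| = 0.828; 4.56*|0.86| = 3.9216; 3.14*|-0.17| = 0.5338.
2 * sum of denominator = 2 * 5.2834 = 10.5668.
dQ = -2.9837 / 10.5668 = -0.2824 m^3/s.

-0.2824


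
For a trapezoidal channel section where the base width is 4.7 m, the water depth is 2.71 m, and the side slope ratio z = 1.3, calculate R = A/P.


For a trapezoidal section with side slope z:
A = (b + z*y)*y = (4.7 + 1.3*2.71)*2.71 = 22.284 m^2.
P = b + 2*y*sqrt(1 + z^2) = 4.7 + 2*2.71*sqrt(1 + 1.3^2) = 13.589 m.
R = A/P = 22.284 / 13.589 = 1.6398 m.

1.6398


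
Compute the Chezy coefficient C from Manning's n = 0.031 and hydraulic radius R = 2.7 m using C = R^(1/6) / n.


The Chezy coefficient relates to Manning's n through C = R^(1/6) / n.
R^(1/6) = 2.7^(1/6) = 1.180032.
C = 1.180032 / 0.031 = 38.07 m^(1/2)/s.

38.07


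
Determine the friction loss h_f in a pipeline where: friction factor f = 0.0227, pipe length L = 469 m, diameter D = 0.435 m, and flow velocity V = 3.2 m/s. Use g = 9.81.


Darcy-Weisbach equation: h_f = f * (L/D) * V^2/(2g).
f * L/D = 0.0227 * 469/0.435 = 24.4743.
V^2/(2g) = 3.2^2 / (2*9.81) = 10.24 / 19.62 = 0.5219 m.
h_f = 24.4743 * 0.5219 = 12.774 m.

12.774


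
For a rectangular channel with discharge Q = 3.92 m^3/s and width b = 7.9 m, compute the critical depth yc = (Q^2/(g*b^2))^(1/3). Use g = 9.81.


Using yc = (Q^2 / (g * b^2))^(1/3):
Q^2 = 3.92^2 = 15.37.
g * b^2 = 9.81 * 7.9^2 = 9.81 * 62.41 = 612.24.
Q^2 / (g*b^2) = 15.37 / 612.24 = 0.0251.
yc = 0.0251^(1/3) = 0.2928 m.

0.2928


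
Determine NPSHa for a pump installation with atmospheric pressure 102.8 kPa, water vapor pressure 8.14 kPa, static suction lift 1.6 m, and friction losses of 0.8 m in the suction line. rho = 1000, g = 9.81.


NPSHa = p_atm/(rho*g) - z_s - hf_s - p_vap/(rho*g).
p_atm/(rho*g) = 102.8*1000 / (1000*9.81) = 10.479 m.
p_vap/(rho*g) = 8.14*1000 / (1000*9.81) = 0.83 m.
NPSHa = 10.479 - 1.6 - 0.8 - 0.83
      = 7.25 m.

7.25


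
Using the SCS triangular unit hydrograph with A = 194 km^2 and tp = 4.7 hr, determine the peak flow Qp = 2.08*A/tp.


SCS formula: Qp = 2.08 * A / tp.
Qp = 2.08 * 194 / 4.7
   = 403.52 / 4.7
   = 85.86 m^3/s per cm.

85.86


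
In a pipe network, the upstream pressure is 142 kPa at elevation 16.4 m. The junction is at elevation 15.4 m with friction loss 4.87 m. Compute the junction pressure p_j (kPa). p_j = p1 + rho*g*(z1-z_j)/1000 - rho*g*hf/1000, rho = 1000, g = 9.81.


Junction pressure: p_j = p1 + rho*g*(z1 - z_j)/1000 - rho*g*hf/1000.
Elevation term = 1000*9.81*(16.4 - 15.4)/1000 = 9.81 kPa.
Friction term = 1000*9.81*4.87/1000 = 47.775 kPa.
p_j = 142 + 9.81 - 47.775 = 104.04 kPa.

104.04
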